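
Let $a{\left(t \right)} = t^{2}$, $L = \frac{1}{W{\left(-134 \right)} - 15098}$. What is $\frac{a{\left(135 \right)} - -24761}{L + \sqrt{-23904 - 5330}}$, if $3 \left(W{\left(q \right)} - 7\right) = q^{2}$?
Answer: $- \frac{3522745686}{21814951307435} - \frac{32076947968154 i \sqrt{29234}}{21814951307435} \approx -0.00016148 - 251.41 i$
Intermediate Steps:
$W{\left(q \right)} = 7 + \frac{q^{2}}{3}$
$L = - \frac{3}{27317}$ ($L = \frac{1}{\left(7 + \frac{\left(-134\right)^{2}}{3}\right) - 15098} = \frac{1}{\left(7 + \frac{1}{3} \cdot 17956\right) - 15098} = \frac{1}{\left(7 + \frac{17956}{3}\right) - 15098} = \frac{1}{\frac{17977}{3} - 15098} = \frac{1}{- \frac{27317}{3}} = - \frac{3}{27317} \approx -0.00010982$)
$\frac{a{\left(135 \right)} - -24761}{L + \sqrt{-23904 - 5330}} = \frac{135^{2} - -24761}{- \frac{3}{27317} + \sqrt{-23904 - 5330}} = \frac{18225 + 24761}{- \frac{3}{27317} + \sqrt{-29234}} = \frac{42986}{- \frac{3}{27317} + i \sqrt{29234}}$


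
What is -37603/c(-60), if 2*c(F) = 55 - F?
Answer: -75206/115 ≈ -653.96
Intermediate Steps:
c(F) = 55/2 - F/2 (c(F) = (55 - F)/2 = 55/2 - F/2)
-37603/c(-60) = -37603/(55/2 - ½*(-60)) = -37603/(55/2 + 30) = -37603/115/2 = -37603*2/115 = -75206/115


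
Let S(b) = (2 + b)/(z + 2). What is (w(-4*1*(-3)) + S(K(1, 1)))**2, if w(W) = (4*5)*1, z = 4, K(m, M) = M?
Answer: 1681/4 ≈ 420.25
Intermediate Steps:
w(W) = 20 (w(W) = 20*1 = 20)
S(b) = 1/3 + b/6 (S(b) = (2 + b)/(4 + 2) = (2 + b)/6 = (2 + b)*(1/6) = 1/3 + b/6)
(w(-4*1*(-3)) + S(K(1, 1)))**2 = (20 + (1/3 + (1/6)*1))**2 = (20 + (1/3 + 1/6))**2 = (20 + 1/2)**2 = (41/2)**2 = 1681/4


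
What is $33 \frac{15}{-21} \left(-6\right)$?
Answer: $\frac{990}{7} \approx 141.43$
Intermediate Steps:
$33 \frac{15}{-21} \left(-6\right) = 33 \cdot 15 \left(- \frac{1}{21}\right) \left(-6\right) = 33 \left(- \frac{5}{7}\right) \left(-6\right) = \left(- \frac{165}{7}\right) \left(-6\right) = \frac{990}{7}$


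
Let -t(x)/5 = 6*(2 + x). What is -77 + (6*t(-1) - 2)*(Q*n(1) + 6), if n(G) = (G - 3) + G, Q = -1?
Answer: -1351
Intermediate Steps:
n(G) = -3 + 2*G (n(G) = (-3 + G) + G = -3 + 2*G)
t(x) = -60 - 30*x (t(x) = -30*(2 + x) = -5*(12 + 6*x) = -60 - 30*x)
-77 + (6*t(-1) - 2)*(Q*n(1) + 6) = -77 + (6*(-60 - 30*(-1)) - 2)*(-(-3 + 2*1) + 6) = -77 + (6*(-60 + 30) - 2)*(-(-3 + 2) + 6) = -77 + (6*(-30) - 2)*(-1*(-1) + 6) = -77 + (-180 - 2)*(1 + 6) = -77 - 182*7 = -77 - 1274 = -1351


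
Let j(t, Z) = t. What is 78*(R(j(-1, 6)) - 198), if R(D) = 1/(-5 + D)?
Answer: -15457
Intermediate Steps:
78*(R(j(-1, 6)) - 198) = 78*(1/(-5 - 1) - 198) = 78*(1/(-6) - 198) = 78*(-⅙ - 198) = 78*(-1189/6) = -15457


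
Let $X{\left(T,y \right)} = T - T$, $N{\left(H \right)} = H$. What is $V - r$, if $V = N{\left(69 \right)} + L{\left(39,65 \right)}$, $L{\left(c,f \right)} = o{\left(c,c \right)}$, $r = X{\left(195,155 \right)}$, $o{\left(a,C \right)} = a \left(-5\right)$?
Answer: $-126$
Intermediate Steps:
$X{\left(T,y \right)} = 0$
$o{\left(a,C \right)} = - 5 a$
$r = 0$
$L{\left(c,f \right)} = - 5 c$
$V = -126$ ($V = 69 - 195 = -126$)
$V - r = -126 - 0 = -126 + 0 = -126$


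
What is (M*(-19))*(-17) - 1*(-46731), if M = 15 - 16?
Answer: 46408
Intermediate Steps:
M = -1
(M*(-19))*(-17) - 1*(-46731) = -1*(-19)*(-17) - 1*(-46731) = 19*(-17) + 46731 = -323 + 46731 = 46408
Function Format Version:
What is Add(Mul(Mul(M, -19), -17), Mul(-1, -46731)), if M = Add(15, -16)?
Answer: 46408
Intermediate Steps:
M = -1
Add(Mul(Mul(M, -19), -17), Mul(-1, -46731)) = Add(Mul(Mul(-1, -19), -17), Mul(-1, -46731)) = Add(Mul(19, -17), 46731) = Add(-323, 46731) = 46408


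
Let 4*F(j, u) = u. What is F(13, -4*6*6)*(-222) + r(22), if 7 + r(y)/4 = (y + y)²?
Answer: 15708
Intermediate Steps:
F(j, u) = u/4
r(y) = -28 + 16*y² (r(y) = -28 + 4*(y + y)² = -28 + 4*(2*y)² = -28 + 4*(4*y²) = -28 + 16*y²)
F(13, -4*6*6)*(-222) + r(22) = ((-4*6*6)/4)*(-222) + (-28 + 16*22²) = ((-24*6)/4)*(-222) + (-28 + 16*484) = ((¼)*(-144))*(-222) + (-28 + 7744) = -36*(-222) + 7716 = 7992 + 7716 = 15708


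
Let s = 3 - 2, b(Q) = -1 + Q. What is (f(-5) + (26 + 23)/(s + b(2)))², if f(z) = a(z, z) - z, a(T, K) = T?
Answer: 2401/4 ≈ 600.25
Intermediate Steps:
f(z) = 0 (f(z) = z - z = 0)
s = 1
(f(-5) + (26 + 23)/(s + b(2)))² = (0 + (26 + 23)/(1 + (-1 + 2)))² = (0 + 49/(1 + 1))² = (0 + 49/2)² = (49/2)² = 2401/4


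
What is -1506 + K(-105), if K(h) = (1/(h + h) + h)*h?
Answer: 19039/2 ≈ 9519.5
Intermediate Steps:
K(h) = h*(h + 1/(2*h)) (K(h) = (1/(2*h) + h)*h = (h + 1/(2*h))*h = h*(h + 1/(2*h)))
-1506 + K(-105) = -1506 + (½ + (-105)²) = -1506 + (½ + 11025) = -1506 + 22051/2 = 19039/2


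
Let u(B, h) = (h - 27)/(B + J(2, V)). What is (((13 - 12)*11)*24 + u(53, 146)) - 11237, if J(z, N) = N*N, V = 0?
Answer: -581450/53 ≈ -10971.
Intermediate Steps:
J(z, N) = N**2
u(B, h) = (-27 + h)/B (u(B, h) = (h - 27)/(B + 0**2) = (-27 + h)/(B + 0) = (-27 + h)/B)
(((13 - 12)*11)*24 + u(53, 146)) - 11237 = (((13 - 12)*11)*24 + (-27 + 146)/53) - 11237 = ((1*11)*24 + (1/53)*119) - 11237 = (11*24 + 119/53) - 11237 = (264 + 119/53) - 11237 = 14111/53 - 11237 = -581450/53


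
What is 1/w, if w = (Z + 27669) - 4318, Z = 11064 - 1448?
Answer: 1/32967 ≈ 3.0333e-5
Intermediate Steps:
Z = 9616
w = 32967 (w = (9616 + 27669) - 4318 = 37285 - 4318 = 32967)
1/w = 1/32967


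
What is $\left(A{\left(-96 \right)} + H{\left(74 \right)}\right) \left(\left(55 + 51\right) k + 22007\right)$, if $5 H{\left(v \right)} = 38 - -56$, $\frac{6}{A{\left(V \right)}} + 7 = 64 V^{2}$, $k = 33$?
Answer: $\frac{282813865628}{589817} \approx 4.7949 \cdot 10^{5}$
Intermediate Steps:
$A{\left(V \right)} = \frac{6}{-7 + 64 V^{2}}$
$H{\left(v \right)} = \frac{94}{5}$ ($H{\left(v \right)} = \frac{38 - -56}{5} = \frac{38 + 56}{5} = \frac{1}{5} \cdot 94 = \frac{94}{5}$)
$\left(A{\left(-96 \right)} + H{\left(74 \right)}\right) \left(\left(55 + 51\right) k + 22007\right) = \left(\frac{6}{-7 + 64 \left(-96\right)^{2}} + \frac{94}{5}\right) \left(\left(55 + 51\right) 33 + 22007\right) = \left(\frac{6}{-7 + 64 \cdot 9216} + \frac{94}{5}\right) \left(106 \cdot 33 + 22007\right) = \left(\frac{6}{-7 + 589824} + \frac{94}{5}\right) \left(3498 + 22007\right) = \left(\frac{6}{589817} + \frac{94}{5}\right) 25505 = \frac{55442828}{2949085} \cdot 25505 = \frac{282813865628}{589817}$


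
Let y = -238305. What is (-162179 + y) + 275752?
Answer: -124732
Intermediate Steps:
(-162179 + y) + 275752 = (-162179 - 238305) + 275752 = -400484 + 275752 = -124732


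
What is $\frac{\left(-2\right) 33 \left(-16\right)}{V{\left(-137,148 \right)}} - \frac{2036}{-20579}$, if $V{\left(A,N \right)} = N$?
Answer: $\frac{5508188}{761423} \approx 7.2341$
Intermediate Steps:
$\frac{\left(-2\right) 33 \left(-16\right)}{V{\left(-137,148 \right)}} - \frac{2036}{-20579} = \frac{\left(-2\right) 33 \left(-16\right)}{148} - \frac{2036}{-20579} = \left(-66\right) \left(-16\right) \frac{1}{148} - - \frac{2036}{20579} = 1056 \cdot \frac{1}{148} + \frac{2036}{20579} = \frac{264}{37} + \frac{2036}{20579} = \frac{5508188}{761423}$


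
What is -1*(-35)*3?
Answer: 105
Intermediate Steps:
-1*(-35)*3 = 35*3 = 105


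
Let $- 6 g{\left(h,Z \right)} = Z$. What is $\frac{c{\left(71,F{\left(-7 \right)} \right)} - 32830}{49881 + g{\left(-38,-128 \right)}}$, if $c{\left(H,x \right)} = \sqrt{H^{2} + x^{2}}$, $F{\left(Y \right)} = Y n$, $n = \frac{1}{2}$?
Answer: $- \frac{98490}{149707} + \frac{3 \sqrt{20213}}{299414} \approx -0.65646$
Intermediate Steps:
$g{\left(h,Z \right)} = - \frac{Z}{6}$
$n = \frac{1}{2} \approx 0.5$
$F{\left(Y \right)} = \frac{Y}{2}$ ($F{\left(Y \right)} = Y \frac{1}{2} = \frac{Y}{2}$)
$\frac{c{\left(71,F{\left(-7 \right)} \right)} - 32830}{49881 + g{\left(-38,-128 \right)}} = \frac{\sqrt{71^{2} + \left(\frac{1}{2} \left(-7\right)\right)^{2}} - 32830}{49881 - - \frac{64}{3}} = \frac{\sqrt{5041 + \left(- \frac{7}{2}\right)^{2}} - 32830}{49881 + \frac{64}{3}} = \frac{\sqrt{5041 + \frac{49}{4}} - 32830}{\frac{149707}{3}} = \left(\sqrt{\frac{20213}{4}} - 32830\right) \frac{3}{149707} = \left(\frac{\sqrt{20213}}{2} - 32830\right) \frac{3}{149707} = \left(-32830 + \frac{\sqrt{20213}}{2}\right) \frac{3}{149707} = - \frac{98490}{149707} + \frac{3 \sqrt{20213}}{299414}$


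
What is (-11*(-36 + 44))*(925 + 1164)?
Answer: -183832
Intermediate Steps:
(-11*(-36 + 44))*(925 + 1164) = -11*8*2089 = -88*2089 = -183832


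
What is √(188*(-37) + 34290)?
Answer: √27334 ≈ 165.33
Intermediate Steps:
√(188*(-37) + 34290) = √(-6956 + 34290) = √27334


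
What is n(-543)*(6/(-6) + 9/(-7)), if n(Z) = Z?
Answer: 8688/7 ≈ 1241.1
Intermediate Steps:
n(-543)*(6/(-6) + 9/(-7)) = -543*(6/(-6) + 9/(-7)) = -543*(6*(-⅙) + 9*(-⅐)) = -543*(-1 - 9/7) = -543*(-16/7) = 8688/7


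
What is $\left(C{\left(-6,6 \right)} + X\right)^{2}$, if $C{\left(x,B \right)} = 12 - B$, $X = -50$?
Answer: $1936$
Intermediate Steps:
$\left(C{\left(-6,6 \right)} + X\right)^{2} = \left(\left(12 - 6\right) - 50\right)^{2} = \left(6 - 50\right)^{2} = \left(-44\right)^{2} = 1936$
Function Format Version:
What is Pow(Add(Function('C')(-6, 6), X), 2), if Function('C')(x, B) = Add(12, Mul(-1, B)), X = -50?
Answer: 1936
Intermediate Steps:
Pow(Add(Function('C')(-6, 6), X), 2) = Pow(Add(Add(12, Mul(-1, 6)), -50), 2) = Pow(Add(Add(12, -6), -50), 2) = Pow(Add(6, -50), 2) = Pow(-44, 2) = 1936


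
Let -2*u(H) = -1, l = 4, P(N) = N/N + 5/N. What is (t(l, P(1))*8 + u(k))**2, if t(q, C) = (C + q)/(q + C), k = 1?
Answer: 289/4 ≈ 72.250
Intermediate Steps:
P(N) = 1 + 5/N
t(q, C) = 1 (t(q, C) = (C + q)/(C + q) = 1)
u(H) = 1/2 (u(H) = -1/2*(-1) = 1/2)
(t(l, P(1))*8 + u(k))**2 = (1*8 + 1/2)**2 = (8 + 1/2)**2 = (17/2)**2 = 289/4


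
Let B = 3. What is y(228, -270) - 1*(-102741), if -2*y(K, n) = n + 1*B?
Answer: 205749/2 ≈ 1.0287e+5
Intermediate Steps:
y(K, n) = -3/2 - n/2 (y(K, n) = -(n + 1*3)/2 = -(n + 3)/2 = -(3 + n)/2 = -3/2 - n/2)
y(228, -270) - 1*(-102741) = (-3/2 - 1/2*(-270)) - 1*(-102741) = (-3/2 + 135) + 102741 = 267/2 + 102741 = 205749/2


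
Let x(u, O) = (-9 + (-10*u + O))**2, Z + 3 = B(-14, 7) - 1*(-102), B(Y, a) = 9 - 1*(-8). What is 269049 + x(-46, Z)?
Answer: 590538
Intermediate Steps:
B(Y, a) = 17 (B(Y, a) = 9 + 8 = 17)
Z = 116 (Z = -3 + (17 - 1*(-102)) = -3 + (17 + 102) = -3 + 119 = 116)
x(u, O) = (-9 + O - 10*u)**2 (x(u, O) = (-9 + (O - 10*u))**2 = (-9 + O - 10*u)**2)
269049 + x(-46, Z) = 269049 + (9 - 1*116 + 10*(-46))**2 = 269049 + (9 - 116 - 460)**2 = 269049 + (-567)**2 = 269049 + 321489 = 590538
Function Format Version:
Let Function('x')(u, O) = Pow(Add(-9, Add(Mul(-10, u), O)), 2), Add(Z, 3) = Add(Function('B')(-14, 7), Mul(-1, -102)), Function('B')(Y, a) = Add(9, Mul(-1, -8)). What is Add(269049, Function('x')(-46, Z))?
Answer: 590538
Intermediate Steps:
Function('B')(Y, a) = 17 (Function('B')(Y, a) = Add(9, 8) = 17)
Z = 116 (Z = Add(-3, Add(17, Mul(-1, -102))) = Add(-3, Add(17, 102)) = Add(-3, 119) = 116)
Function('x')(u, O) = Pow(Add(-9, O, Mul(-10, u)), 2) (Function('x')(u, O) = Pow(Add(-9, Add(O, Mul(-10, u))), 2) = Pow(Add(-9, O, Mul(-10, u)), 2))
Add(269049, Function('x')(-46, Z)) = Add(269049, Pow(Add(9, Mul(-1, 116), Mul(10, -46)), 2)) = Add(269049, Pow(Add(9, -116, -460), 2)) = Add(269049, Pow(-567, 2)) = Add(269049, 321489) = 590538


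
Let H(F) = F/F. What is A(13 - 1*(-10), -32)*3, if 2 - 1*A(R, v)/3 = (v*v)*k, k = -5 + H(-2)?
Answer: 36882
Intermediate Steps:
H(F) = 1
k = -4 (k = -5 + 1 = -4)
A(R, v) = 6 + 12*v**2 (A(R, v) = 6 - 3*v*v*(-4) = 6 - 3*v**2*(-4) = 6 - (-12)*v**2 = 6 + 12*v**2)
A(13 - 1*(-10), -32)*3 = (6 + 12*(-32)**2)*3 = (6 + 12*1024)*3 = (6 + 12288)*3 = 12294*3 = 36882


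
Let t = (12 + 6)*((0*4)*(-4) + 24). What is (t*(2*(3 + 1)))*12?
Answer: 41472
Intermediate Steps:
t = 432 (t = 18*(0*(-4) + 24) = 18*(0 + 24) = 18*24 = 432)
(t*(2*(3 + 1)))*12 = (432*(2*(3 + 1)))*12 = (432*(2*4))*12 = (432*8)*12 = 3456*12 = 41472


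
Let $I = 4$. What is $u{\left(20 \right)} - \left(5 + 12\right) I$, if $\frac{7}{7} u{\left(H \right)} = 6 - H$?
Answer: $-82$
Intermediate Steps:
$u{\left(H \right)} = 6 - H$
$u{\left(20 \right)} - \left(5 + 12\right) I = \left(6 - 20\right) - \left(5 + 12\right) 4 = \left(6 - 20\right) - 17 \cdot 4 = -14 - 68 = -82$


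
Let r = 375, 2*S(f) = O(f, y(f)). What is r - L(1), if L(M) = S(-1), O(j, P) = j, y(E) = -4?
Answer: 751/2 ≈ 375.50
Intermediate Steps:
S(f) = f/2
L(M) = -½ (L(M) = (½)*(-1) = -½)
r - L(1) = 375 - 1*(-½) = 375 + ½ = 751/2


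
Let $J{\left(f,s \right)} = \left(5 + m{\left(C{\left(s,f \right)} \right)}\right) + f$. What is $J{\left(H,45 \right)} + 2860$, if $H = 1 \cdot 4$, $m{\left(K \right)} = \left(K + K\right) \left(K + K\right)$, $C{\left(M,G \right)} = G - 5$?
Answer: $2873$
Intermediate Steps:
$C{\left(M,G \right)} = -5 + G$
$m{\left(K \right)} = 4 K^{2}$ ($m{\left(K \right)} = 2 K 2 K = 4 K^{2}$)
$H = 4$
$J{\left(f,s \right)} = 5 + f + 4 \left(-5 + f\right)^{2}$ ($J{\left(f,s \right)} = \left(5 + 4 \left(-5 + f\right)^{2}\right) + f = 5 + f + 4 \left(-5 + f\right)^{2}$)
$J{\left(H,45 \right)} + 2860 = \left(5 + 4 + 4 \left(-5 + 4\right)^{2}\right) + 2860 = \left(5 + 4 + 4 \left(-1\right)^{2}\right) + 2860 = \left(5 + 4 + 4 \cdot 1\right) + 2860 = \left(5 + 4 + 4\right) + 2860 = 13 + 2860 = 2873$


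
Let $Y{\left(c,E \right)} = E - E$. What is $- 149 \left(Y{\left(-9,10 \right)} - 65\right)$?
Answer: $9685$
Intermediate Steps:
$Y{\left(c,E \right)} = 0$
$- 149 \left(Y{\left(-9,10 \right)} - 65\right) = - 149 \left(0 - 65\right) = \left(-149\right) \left(-65\right) = 9685$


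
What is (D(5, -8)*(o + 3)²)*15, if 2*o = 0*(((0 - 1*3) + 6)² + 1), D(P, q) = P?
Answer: 675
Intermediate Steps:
o = 0 (o = (0*(((0 - 1*3) + 6)² + 1))/2 = (0*(((0 - 3) + 6)² + 1))/2 = (0*((-3 + 6)² + 1))/2 = (0*(3² + 1))/2 = (0*(9 + 1))/2 = (0*10)/2 = (½)*0 = 0)
(D(5, -8)*(o + 3)²)*15 = (5*(0 + 3)²)*15 = (5*3²)*15 = (5*9)*15 = 45*15 = 675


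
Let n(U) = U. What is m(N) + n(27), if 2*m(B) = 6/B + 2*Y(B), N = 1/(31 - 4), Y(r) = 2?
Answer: 110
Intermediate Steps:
N = 1/27 ≈ 0.037037
m(B) = 2 + 3/B (m(B) = (6/B + 2*2)/2 = (6/B + 4)/2 = (4 + 6/B)/2 = 2 + 3/B)
m(N) + n(27) = (2 + 3/(1/27)) + 27 = (2 + 3*27) + 27 = (2 + 81) + 27 = 83 + 27 = 110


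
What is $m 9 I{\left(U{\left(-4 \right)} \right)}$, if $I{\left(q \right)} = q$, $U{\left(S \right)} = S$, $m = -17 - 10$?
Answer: $972$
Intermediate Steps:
$m = -27$
$m 9 I{\left(U{\left(-4 \right)} \right)} = \left(-27\right) 9 \left(-4\right) = \left(-243\right) \left(-4\right) = 972$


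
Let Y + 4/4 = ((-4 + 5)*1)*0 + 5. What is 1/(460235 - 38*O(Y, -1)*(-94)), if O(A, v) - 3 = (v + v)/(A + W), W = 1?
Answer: 5/2347611 ≈ 2.1298e-6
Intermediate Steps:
Y = 4 (Y = -1 + (((-4 + 5)*1)*0 + 5) = -1 + ((1*1)*0 + 5) = -1 + (1*0 + 5) = -1 + (0 + 5) = -1 + 5 = 4)
O(A, v) = 3 + 2*v/(1 + A) (O(A, v) = 3 + (v + v)/(A + 1) = 3 + (2*v)/(1 + A) = 3 + 2*v/(1 + A))
1/(460235 - 38*O(Y, -1)*(-94)) = 1/(460235 - 38*(3 + 2*(-1) + 3*4)/(1 + 4)*(-94)) = 1/(460235 - 38*(3 - 2 + 12)/5*(-94)) = 1/(460235 - 38*13/5*(-94)) = 1/(460235 - 494/5*(-94)) = 1/(460235 + 46436/5) = 1/(2347611/5) = 5/2347611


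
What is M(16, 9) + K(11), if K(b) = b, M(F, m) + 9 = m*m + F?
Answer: 99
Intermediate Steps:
M(F, m) = -9 + F + m**2 (M(F, m) = -9 + (m*m + F) = -9 + (m**2 + F) = -9 + (F + m**2) = -9 + F + m**2)
M(16, 9) + K(11) = (-9 + 16 + 9**2) + 11 = (-9 + 16 + 81) + 11 = 88 + 11 = 99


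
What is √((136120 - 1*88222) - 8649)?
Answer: 21*√89 ≈ 198.11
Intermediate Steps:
√((136120 - 1*88222) - 8649) = √((136120 - 88222) - 8649) = √(47898 - 8649) = √39249 = 21*√89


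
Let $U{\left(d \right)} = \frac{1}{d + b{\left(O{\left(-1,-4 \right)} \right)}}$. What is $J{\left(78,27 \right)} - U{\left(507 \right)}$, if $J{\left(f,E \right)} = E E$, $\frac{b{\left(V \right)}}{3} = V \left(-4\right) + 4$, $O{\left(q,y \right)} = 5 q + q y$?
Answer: $\frac{387098}{531} \approx 729.0$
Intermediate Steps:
$b{\left(V \right)} = 12 - 12 V$ ($b{\left(V \right)} = 3 \left(V \left(-4\right) + 4\right) = 3 \left(- 4 V + 4\right) = 3 \left(4 - 4 V\right) = 12 - 12 V$)
$J{\left(f,E \right)} = E^{2}$
$U{\left(d \right)} = \frac{1}{24 + d}$ ($U{\left(d \right)} = \frac{1}{d + \left(12 - 12 \left(- (5 - 4)\right)\right)} = \frac{1}{d + \left(12 - 12 \left(\left(-1\right) 1\right)\right)} = \frac{1}{d + \left(12 - -12\right)} = \frac{1}{d + \left(12 + 12\right)} = \frac{1}{d + 24} = \frac{1}{24 + d}$)
$J{\left(78,27 \right)} - U{\left(507 \right)} = 27^{2} - \frac{1}{24 + 507} = 729 - \frac{1}{531} = \frac{387098}{531}$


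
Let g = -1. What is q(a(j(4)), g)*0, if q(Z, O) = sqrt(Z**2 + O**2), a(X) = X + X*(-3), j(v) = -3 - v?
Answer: 0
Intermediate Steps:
a(X) = -2*X (a(X) = X - 3*X = -2*X)
q(Z, O) = sqrt(O**2 + Z**2)
q(a(j(4)), g)*0 = sqrt((-1)**2 + (-2*(-3 - 1*4))**2)*0 = sqrt(1 + (-2*(-3 - 4))**2)*0 = sqrt(1 + (-2*(-7))**2)*0 = sqrt(1 + 14**2)*0 = sqrt(1 + 196)*0 = sqrt(197)*0 = 0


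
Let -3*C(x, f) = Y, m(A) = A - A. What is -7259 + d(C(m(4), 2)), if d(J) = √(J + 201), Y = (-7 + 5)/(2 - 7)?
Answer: -7259 + √45195/15 ≈ -7244.8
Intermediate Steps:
m(A) = 0
Y = ⅖ (Y = -2/(-5) = -2*(-⅕) = ⅖ ≈ 0.40000)
C(x, f) = -2/15 (C(x, f) = -⅓*⅖ = -2/15)
d(J) = √(201 + J)
-7259 + d(C(m(4), 2)) = -7259 + √(201 - 2/15) = -7259 + √(3013/15) = -7259 + √45195/15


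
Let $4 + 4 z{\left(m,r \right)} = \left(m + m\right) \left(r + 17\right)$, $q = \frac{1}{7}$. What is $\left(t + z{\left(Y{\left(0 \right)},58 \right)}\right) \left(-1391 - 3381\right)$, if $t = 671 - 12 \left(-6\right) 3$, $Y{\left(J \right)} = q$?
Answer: $- \frac{29774894}{7} \approx -4.2536 \cdot 10^{6}$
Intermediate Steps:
$q = \frac{1}{7} \approx 0.14286$
$Y{\left(J \right)} = \frac{1}{7}$
$z{\left(m,r \right)} = -1 + \frac{m \left(17 + r\right)}{2}$ ($z{\left(m,r \right)} = -1 + \frac{\left(m + m\right) \left(r + 17\right)}{4} = -1 + \frac{2 m \left(17 + r\right)}{4} = -1 + \frac{m \left(17 + r\right)}{2}$)
$t = 887$ ($t = 671 - \left(-72\right) 3 = 671 - -216 = 671 + 216 = 887$)
$\left(t + z{\left(Y{\left(0 \right)},58 \right)}\right) \left(-1391 - 3381\right) = \left(887 + \left(-1 + \frac{17}{2} \cdot \frac{1}{7} + \frac{1}{2} \cdot \frac{1}{7} \cdot 58\right)\right) \left(-1391 - 3381\right) = \left(887 + \left(-1 + \frac{17}{14} + \frac{29}{7}\right)\right) \left(-4772\right) = \left(887 + \frac{61}{14}\right) \left(-4772\right) = \frac{12479}{14} \left(-4772\right) = - \frac{29774894}{7}$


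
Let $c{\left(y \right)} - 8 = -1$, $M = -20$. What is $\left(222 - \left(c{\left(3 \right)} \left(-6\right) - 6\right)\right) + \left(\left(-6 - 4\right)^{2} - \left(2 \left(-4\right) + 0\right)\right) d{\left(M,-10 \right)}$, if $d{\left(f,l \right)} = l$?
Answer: $-810$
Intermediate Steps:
$c{\left(y \right)} = 7$ ($c{\left(y \right)} = 8 - 1 = 7$)
$\left(222 - \left(c{\left(3 \right)} \left(-6\right) - 6\right)\right) + \left(\left(-6 - 4\right)^{2} - \left(2 \left(-4\right) + 0\right)\right) d{\left(M,-10 \right)} = \left(222 - \left(7 \left(-6\right) - 6\right)\right) + \left(\left(-6 - 4\right)^{2} - \left(2 \left(-4\right) + 0\right)\right) \left(-10\right) = \left(222 - \left(-42 - 6\right)\right) + \left(\left(-10\right)^{2} - \left(-8 + 0\right)\right) \left(-10\right) = \left(222 - -48\right) + \left(100 - -8\right) \left(-10\right) = \left(222 + 48\right) + \left(100 + 8\right) \left(-10\right) = 270 + 108 \left(-10\right) = 270 - 1080 = -810$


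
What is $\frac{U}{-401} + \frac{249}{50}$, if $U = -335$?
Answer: $\frac{116599}{20050} \approx 5.8154$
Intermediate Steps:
$\frac{U}{-401} + \frac{249}{50} = - \frac{335}{-401} + \frac{249}{50} = \left(-335\right) \left(- \frac{1}{401}\right) + 249 \cdot \frac{1}{50} = \frac{335}{401} + \frac{249}{50} = \frac{116599}{20050}$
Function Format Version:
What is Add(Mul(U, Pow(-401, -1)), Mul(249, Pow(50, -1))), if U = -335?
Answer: Rational(116599, 20050) ≈ 5.8154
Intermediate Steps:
Add(Mul(U, Pow(-401, -1)), Mul(249, Pow(50, -1))) = Add(Mul(-335, Pow(-401, -1)), Mul(249, Pow(50, -1))) = Add(Mul(-335, Rational(-1, 401)), Mul(249, Rational(1, 50))) = Add(Rational(335, 401), Rational(249, 50)) = Rational(116599, 20050)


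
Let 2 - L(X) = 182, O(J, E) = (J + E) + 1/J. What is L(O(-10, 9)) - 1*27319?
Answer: -27499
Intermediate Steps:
O(J, E) = E + J + 1/J (O(J, E) = (E + J) + 1/J = E + J + 1/J)
L(X) = -180 (L(X) = 2 - 1*182 = 2 - 182 = -180)
L(O(-10, 9)) - 1*27319 = -180 - 1*27319 = -180 - 27319 = -27499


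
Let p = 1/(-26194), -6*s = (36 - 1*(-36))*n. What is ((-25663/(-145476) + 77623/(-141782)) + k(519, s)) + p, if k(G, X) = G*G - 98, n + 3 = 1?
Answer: 36368916515612171741/135068563602252 ≈ 2.6926e+5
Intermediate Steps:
n = -2 (n = -3 + 1 = -2)
s = 24 (s = -(36 - 1*(-36))*(-2)/6 = -(36 + 36)*(-2)/6 = -12*(-2) = -1/6*(-144) = 24)
p = -1/26194 ≈ -3.8177e-5
k(G, X) = -98 + G**2 (k(G, X) = G**2 - 98 = -98 + G**2)
((-25663/(-145476) + 77623/(-141782)) + k(519, s)) + p = ((-25663/(-145476) + 77623/(-141782)) + (-98 + 519**2)) - 1/26194 = ((-25663*(-1/145476) + 77623*(-1/141782)) + (-98 + 269361)) - 1/26194 = ((25663/145476 - 77623/141782) + 269263) - 1/26194 = (-3826866041/10312939116 + 269263) - 1/26194 = 2776889098325467/10312939116 - 1/26194 = 36368916515612171741/135068563602252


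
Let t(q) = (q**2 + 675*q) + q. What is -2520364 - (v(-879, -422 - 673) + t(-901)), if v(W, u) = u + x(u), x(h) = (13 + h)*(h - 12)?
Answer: -3919768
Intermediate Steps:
t(q) = q**2 + 676*q
x(h) = (-12 + h)*(13 + h) (x(h) = (13 + h)*(-12 + h) = (-12 + h)*(13 + h))
v(W, u) = -156 + u**2 + 2*u (v(W, u) = u + (-156 + u + u**2) = -156 + u**2 + 2*u)
-2520364 - (v(-879, -422 - 673) + t(-901)) = -2520364 - ((-156 + (-422 - 673)**2 + 2*(-422 - 673)) - 901*(676 - 901)) = -2520364 - ((-156 + (-1095)**2 + 2*(-1095)) - 901*(-225)) = -2520364 - ((-156 + 1199025 - 2190) + 202725) = -2520364 - (1196679 + 202725) = -2520364 - 1*1399404 = -2520364 - 1399404 = -3919768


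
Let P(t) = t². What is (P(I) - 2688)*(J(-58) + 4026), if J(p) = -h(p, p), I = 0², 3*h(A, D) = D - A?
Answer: -10821888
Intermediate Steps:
h(A, D) = -A/3 + D/3 (h(A, D) = (D - A)/3 = -A/3 + D/3)
I = 0
J(p) = 0 (J(p) = -(-p/3 + p/3) = -1*0 = 0)
(P(I) - 2688)*(J(-58) + 4026) = (0² - 2688)*(0 + 4026) = (0 - 2688)*4026 = -2688*4026 = -10821888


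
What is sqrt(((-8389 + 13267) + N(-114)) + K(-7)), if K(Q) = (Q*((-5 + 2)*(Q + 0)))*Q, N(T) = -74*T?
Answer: sqrt(14343) ≈ 119.76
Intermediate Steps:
K(Q) = -3*Q**3 (K(Q) = (Q*(-3*Q))*Q = (-3*Q**2)*Q = -3*Q**3)
sqrt(((-8389 + 13267) + N(-114)) + K(-7)) = sqrt(((-8389 + 13267) - 74*(-114)) - 3*(-7)**3) = sqrt((4878 + 8436) - 3*(-343)) = sqrt(13314 + 1029) = sqrt(14343)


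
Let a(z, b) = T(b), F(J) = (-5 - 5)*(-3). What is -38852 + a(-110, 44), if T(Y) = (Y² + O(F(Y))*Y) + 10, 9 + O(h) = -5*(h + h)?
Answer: -50502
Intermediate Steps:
F(J) = 30 (F(J) = -10*(-3) = 30)
O(h) = -9 - 10*h (O(h) = -9 - 5*(h + h) = -9 - 10*h)
T(Y) = 10 + Y² - 309*Y (T(Y) = (Y² + (-9 - 10*30)*Y) + 10 = (Y² + (-9 - 300)*Y) + 10 = (Y² - 309*Y) + 10 = 10 + Y² - 309*Y)
a(z, b) = 10 + b² - 309*b
-38852 + a(-110, 44) = -38852 + (10 + 44² - 309*44) = -38852 + (10 + 1936 - 13596) = -38852 - 11650 = -50502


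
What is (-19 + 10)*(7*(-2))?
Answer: 126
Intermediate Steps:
(-19 + 10)*(7*(-2)) = -9*(-14) = 126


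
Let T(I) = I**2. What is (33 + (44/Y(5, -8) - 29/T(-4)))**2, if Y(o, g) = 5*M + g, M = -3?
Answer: 116057529/135424 ≈ 856.99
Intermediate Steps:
Y(o, g) = -15 + g (Y(o, g) = 5*(-3) + g = -15 + g)
(33 + (44/Y(5, -8) - 29/T(-4)))**2 = (33 + (44/(-15 - 8) - 29/((-4)**2)))**2 = (33 + (44/(-23) - 29/16))**2 = (33 + (44*(-1/23) - 29*1/16))**2 = (33 + (-44/23 - 29/16))**2 = (33 - 1371/368)**2 = (10773/368)**2 = 116057529/135424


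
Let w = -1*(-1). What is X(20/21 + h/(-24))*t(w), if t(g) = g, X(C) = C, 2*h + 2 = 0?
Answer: 167/168 ≈ 0.99405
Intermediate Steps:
h = -1 (h = -1 + (½)*0 = -1 + 0 = -1)
w = 1
X(20/21 + h/(-24))*t(w) = (20/21 - 1/(-24))*1 = (20*(1/21) - 1*(-1/24))*1 = (20/21 + 1/24)*1 = (167/168)*1 = 167/168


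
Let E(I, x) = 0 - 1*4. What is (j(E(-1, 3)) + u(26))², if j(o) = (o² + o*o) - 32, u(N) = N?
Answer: 676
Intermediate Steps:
E(I, x) = -4 (E(I, x) = 0 - 4 = -4)
j(o) = -32 + 2*o² (j(o) = (o² + o²) - 32 = 2*o² - 32 = -32 + 2*o²)
(j(E(-1, 3)) + u(26))² = ((-32 + 2*(-4)²) + 26)² = ((-32 + 2*16) + 26)² = ((-32 + 32) + 26)² = (0 + 26)² = 26² = 676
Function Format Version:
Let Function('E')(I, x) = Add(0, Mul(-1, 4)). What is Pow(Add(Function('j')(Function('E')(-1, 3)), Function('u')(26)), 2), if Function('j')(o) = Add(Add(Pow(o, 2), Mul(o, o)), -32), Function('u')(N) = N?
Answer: 676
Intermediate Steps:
Function('E')(I, x) = -4 (Function('E')(I, x) = Add(0, -4) = -4)
Function('j')(o) = Add(-32, Mul(2, Pow(o, 2))) (Function('j')(o) = Add(Add(Pow(o, 2), Pow(o, 2)), -32) = Add(Mul(2, Pow(o, 2)), -32) = Add(-32, Mul(2, Pow(o, 2))))
Pow(Add(Function('j')(Function('E')(-1, 3)), Function('u')(26)), 2) = Pow(Add(Add(-32, Mul(2, Pow(-4, 2))), 26), 2) = Pow(Add(Add(-32, Mul(2, 16)), 26), 2) = Pow(Add(Add(-32, 32), 26), 2) = Pow(Add(0, 26), 2) = Pow(26, 2) = 676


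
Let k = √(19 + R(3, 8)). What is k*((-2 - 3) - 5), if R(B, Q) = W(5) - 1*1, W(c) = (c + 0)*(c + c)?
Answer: -20*√17 ≈ -82.462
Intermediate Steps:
W(c) = 2*c² (W(c) = c*(2*c) = 2*c²)
R(B, Q) = 49 (R(B, Q) = 2*5² - 1*1 = 2*25 - 1 = 50 - 1 = 49)
k = 2*√17 (k = √(19 + 49) = √68 = 2*√17 ≈ 8.2462)
k*((-2 - 3) - 5) = (2*√17)*((-2 - 3) - 5) = (2*√17)*(-5 - 5) = (2*√17)*(-10) = -20*√17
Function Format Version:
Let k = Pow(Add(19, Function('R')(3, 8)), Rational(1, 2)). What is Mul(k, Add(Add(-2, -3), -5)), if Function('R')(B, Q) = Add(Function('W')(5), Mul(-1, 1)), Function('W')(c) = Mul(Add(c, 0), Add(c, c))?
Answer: Mul(-20, Pow(17, Rational(1, 2))) ≈ -82.462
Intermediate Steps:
Function('W')(c) = Mul(2, Pow(c, 2)) (Function('W')(c) = Mul(c, Mul(2, c)) = Mul(2, Pow(c, 2)))
Function('R')(B, Q) = 49 (Function('R')(B, Q) = Add(Mul(2, Pow(5, 2)), Mul(-1, 1)) = Add(Mul(2, 25), -1) = Add(50, -1) = 49)
k = Mul(2, Pow(17, Rational(1, 2))) (k = Pow(Add(19, 49), Rational(1, 2)) = Pow(68, Rational(1, 2)) = Mul(2, Pow(17, Rational(1, 2))) ≈ 8.2462)
Mul(k, Add(Add(-2, -3), -5)) = Mul(Mul(2, Pow(17, Rational(1, 2))), Add(Add(-2, -3), -5)) = Mul(Mul(2, Pow(17, Rational(1, 2))), Add(-5, -5)) = Mul(Mul(2, Pow(17, Rational(1, 2))), -10) = Mul(-20, Pow(17, Rational(1, 2)))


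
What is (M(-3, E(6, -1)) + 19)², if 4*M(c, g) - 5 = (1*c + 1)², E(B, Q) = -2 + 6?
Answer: 7225/16 ≈ 451.56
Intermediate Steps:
E(B, Q) = 4
M(c, g) = 5/4 + (1 + c)²/4 (M(c, g) = 5/4 + (1*c + 1)²/4 = 5/4 + (c + 1)²/4 = 5/4 + (1 + c)²/4)
(M(-3, E(6, -1)) + 19)² = ((5/4 + (1 - 3)²/4) + 19)² = ((5/4 + (¼)*(-2)²) + 19)² = ((5/4 + (¼)*4) + 19)² = ((5/4 + 1) + 19)² = (9/4 + 19)² = (85/4)² = 7225/16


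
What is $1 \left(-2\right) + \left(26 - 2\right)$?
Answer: $22$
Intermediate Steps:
$1 \left(-2\right) + \left(26 - 2\right) = -2 + 24 = 22$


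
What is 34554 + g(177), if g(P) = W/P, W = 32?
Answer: 6116090/177 ≈ 34554.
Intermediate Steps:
g(P) = 32/P
34554 + g(177) = 34554 + 32/177 = 6116090/177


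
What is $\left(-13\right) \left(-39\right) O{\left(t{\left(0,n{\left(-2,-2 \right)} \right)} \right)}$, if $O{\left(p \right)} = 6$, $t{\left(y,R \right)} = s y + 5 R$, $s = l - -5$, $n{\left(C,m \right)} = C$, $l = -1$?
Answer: $3042$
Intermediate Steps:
$s = 4$ ($s = -1 - -5 = -1 + 5 = 4$)
$t{\left(y,R \right)} = 4 y + 5 R$
$\left(-13\right) \left(-39\right) O{\left(t{\left(0,n{\left(-2,-2 \right)} \right)} \right)} = \left(-13\right) \left(-39\right) 6 = 507 \cdot 6 = 3042$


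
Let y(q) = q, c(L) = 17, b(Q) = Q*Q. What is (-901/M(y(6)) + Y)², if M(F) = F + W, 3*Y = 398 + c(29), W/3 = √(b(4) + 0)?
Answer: 2524921/324 ≈ 7793.0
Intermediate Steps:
b(Q) = Q²
W = 12 (W = 3*√(4² + 0) = 3*√(16 + 0) = 3*√16 = 3*4 = 12)
Y = 415/3 (Y = (398 + 17)/3 = (⅓)*415 = 415/3 ≈ 138.33)
M(F) = 12 + F (M(F) = F + 12 = 12 + F)
(-901/M(y(6)) + Y)² = (-901/(12 + 6) + 415/3)² = (-901/18 + 415/3)² = (1589/18)² = 2524921/324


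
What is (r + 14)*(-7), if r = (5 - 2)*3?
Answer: -161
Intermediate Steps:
r = 9 (r = 3*3 = 9)
(r + 14)*(-7) = (9 + 14)*(-7) = 23*(-7) = -161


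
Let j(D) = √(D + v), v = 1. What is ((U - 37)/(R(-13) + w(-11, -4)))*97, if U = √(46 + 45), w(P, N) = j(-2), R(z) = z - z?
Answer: 97*I*(37 - √91) ≈ 2663.7*I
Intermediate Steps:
R(z) = 0
j(D) = √(1 + D) (j(D) = √(D + 1) = √(1 + D))
w(P, N) = I (w(P, N) = √(1 - 2) = √(-1) = I)
U = √91 ≈ 9.5394
((U - 37)/(R(-13) + w(-11, -4)))*97 = ((√91 - 37)/(0 + I))*97 = ((-37 + √91)/I)*97 = ((-37 + √91)*(-I))*97 = -I*(-37 + √91)*97 = -97*I*(-37 + √91)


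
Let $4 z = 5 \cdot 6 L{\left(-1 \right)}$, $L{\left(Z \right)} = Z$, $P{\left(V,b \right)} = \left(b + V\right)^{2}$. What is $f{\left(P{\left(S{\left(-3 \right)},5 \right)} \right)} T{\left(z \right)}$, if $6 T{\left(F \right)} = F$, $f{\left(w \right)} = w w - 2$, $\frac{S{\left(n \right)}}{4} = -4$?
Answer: $- \frac{73195}{4} \approx -18299.0$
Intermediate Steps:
$S{\left(n \right)} = -16$ ($S{\left(n \right)} = 4 \left(-4\right) = -16$)
$P{\left(V,b \right)} = \left(V + b\right)^{2}$
$f{\left(w \right)} = -2 + w^{2}$ ($f{\left(w \right)} = w^{2} - 2 = -2 + w^{2}$)
$z = - \frac{15}{2}$ ($z = \frac{5 \cdot 6 \left(-1\right)}{4} = \frac{30 \left(-1\right)}{4} = \frac{1}{4} \left(-30\right) = - \frac{15}{2} \approx -7.5$)
$T{\left(F \right)} = \frac{F}{6}$
$f{\left(P{\left(S{\left(-3 \right)},5 \right)} \right)} T{\left(z \right)} = \left(-2 + \left(\left(-16 + 5\right)^{2}\right)^{2}\right) \frac{1}{6} \left(- \frac{15}{2}\right) = \left(-2 + \left(\left(-11\right)^{2}\right)^{2}\right) \left(- \frac{5}{4}\right) = \left(-2 + 121^{2}\right) \left(- \frac{5}{4}\right) = \left(-2 + 14641\right) \left(- \frac{5}{4}\right) = 14639 \left(- \frac{5}{4}\right) = - \frac{73195}{4}$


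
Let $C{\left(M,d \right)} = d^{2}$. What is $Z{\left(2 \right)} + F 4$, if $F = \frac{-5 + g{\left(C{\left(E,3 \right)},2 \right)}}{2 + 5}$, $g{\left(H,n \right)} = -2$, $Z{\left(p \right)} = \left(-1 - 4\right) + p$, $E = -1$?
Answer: $-7$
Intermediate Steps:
$Z{\left(p \right)} = -5 + p$
$F = -1$ ($F = \frac{-5 - 2}{2 + 5} = - \frac{7}{7} = \left(-7\right) \frac{1}{7} = -1$)
$Z{\left(2 \right)} + F 4 = \left(-5 + 2\right) - 4 = -3 - 4 = -7$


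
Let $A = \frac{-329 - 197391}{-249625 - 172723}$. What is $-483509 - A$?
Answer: $- \frac{51052314213}{105587} \approx -4.8351 \cdot 10^{5}$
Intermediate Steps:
$A = \frac{49430}{105587}$ ($A = - \frac{197720}{-422348} = \left(-197720\right) \left(- \frac{1}{422348}\right) = \frac{49430}{105587} \approx 0.46814$)
$-483509 - A = -483509 - \frac{49430}{105587} = - \frac{51052314213}{105587}$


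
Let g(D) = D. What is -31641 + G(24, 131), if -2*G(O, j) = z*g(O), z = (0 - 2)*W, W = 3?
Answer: -31569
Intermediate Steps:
z = -6 (z = (0 - 2)*3 = -2*3 = -6)
G(O, j) = 3*O (G(O, j) = -(-3)*O = 3*O)
-31641 + G(24, 131) = -31641 + 3*24 = -31641 + 72 = -31569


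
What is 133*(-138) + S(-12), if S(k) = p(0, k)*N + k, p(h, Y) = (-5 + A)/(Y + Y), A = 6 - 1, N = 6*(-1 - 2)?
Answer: -18366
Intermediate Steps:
N = -18 (N = 6*(-3) = -18)
A = 5
p(h, Y) = 0 (p(h, Y) = (-5 + 5)/(Y + Y) = 0/((2*Y)) = 0*(1/(2*Y)) = 0)
S(k) = k (S(k) = 0*(-18) + k = 0 + k = k)
133*(-138) + S(-12) = 133*(-138) - 12 = -18354 - 12 = -18366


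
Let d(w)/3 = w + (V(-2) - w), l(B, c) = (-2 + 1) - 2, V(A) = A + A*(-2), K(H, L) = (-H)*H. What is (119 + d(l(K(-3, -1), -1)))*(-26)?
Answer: -3250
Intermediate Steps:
K(H, L) = -H**2
V(A) = -A (V(A) = A - 2*A = -A)
l(B, c) = -3 (l(B, c) = -1 - 2 = -3)
d(w) = 6 (d(w) = 3*(w + (-1*(-2) - w)) = 3*(w + (2 - w)) = 3*2 = 6)
(119 + d(l(K(-3, -1), -1)))*(-26) = (119 + 6)*(-26) = 125*(-26) = -3250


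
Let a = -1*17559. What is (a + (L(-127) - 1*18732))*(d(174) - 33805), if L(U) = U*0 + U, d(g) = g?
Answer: 1224773758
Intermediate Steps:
L(U) = U (L(U) = 0 + U = U)
a = -17559
(a + (L(-127) - 1*18732))*(d(174) - 33805) = (-17559 + (-127 - 1*18732))*(174 - 33805) = (-17559 + (-127 - 18732))*(-33631) = (-17559 - 18859)*(-33631) = -36418*(-33631) = 1224773758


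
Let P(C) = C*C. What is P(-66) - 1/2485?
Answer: 10824659/2485 ≈ 4356.0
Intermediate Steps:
P(C) = C**2
P(-66) - 1/2485 = (-66)**2 - 1/2485 = 4356 - 1*1/2485 = 4356 - 1/2485 = 10824659/2485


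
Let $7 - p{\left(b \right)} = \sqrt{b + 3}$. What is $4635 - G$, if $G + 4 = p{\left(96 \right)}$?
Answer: $4632 + 3 \sqrt{11} \approx 4642.0$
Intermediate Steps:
$p{\left(b \right)} = 7 - \sqrt{3 + b}$ ($p{\left(b \right)} = 7 - \sqrt{b + 3} = 7 - \sqrt{3 + b}$)
$G = 3 - 3 \sqrt{11}$ ($G = -4 + \left(7 - \sqrt{3 + 96}\right) = -4 + \left(7 - \sqrt{99}\right) = -4 + \left(7 - 3 \sqrt{11}\right) = 3 - 3 \sqrt{11} \approx -6.9499$)
$4635 - G = 4635 - \left(3 - 3 \sqrt{11}\right) = 4632 + 3 \sqrt{11}$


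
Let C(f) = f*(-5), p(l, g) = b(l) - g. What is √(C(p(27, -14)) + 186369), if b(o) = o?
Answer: 2*√46541 ≈ 431.47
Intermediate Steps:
p(l, g) = l - g
C(f) = -5*f
√(C(p(27, -14)) + 186369) = √(-5*(27 - 1*(-14)) + 186369) = √(-5*(27 + 14) + 186369) = √(-5*41 + 186369) = √(-205 + 186369) = √186164 = 2*√46541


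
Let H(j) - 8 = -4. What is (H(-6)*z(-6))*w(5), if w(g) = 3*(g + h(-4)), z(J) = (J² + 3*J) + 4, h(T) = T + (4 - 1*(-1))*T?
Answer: -5016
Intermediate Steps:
h(T) = 6*T (h(T) = T + (4 + 1)*T = T + 5*T = 6*T)
z(J) = 4 + J² + 3*J
H(j) = 4 (H(j) = 8 - 4 = 4)
w(g) = -72 + 3*g (w(g) = 3*(g + 6*(-4)) = 3*(g - 24) = 3*(-24 + g) = -72 + 3*g)
(H(-6)*z(-6))*w(5) = (4*(4 + (-6)² + 3*(-6)))*(-72 + 3*5) = (4*(4 + 36 - 18))*(-72 + 15) = (4*22)*(-57) = 88*(-57) = -5016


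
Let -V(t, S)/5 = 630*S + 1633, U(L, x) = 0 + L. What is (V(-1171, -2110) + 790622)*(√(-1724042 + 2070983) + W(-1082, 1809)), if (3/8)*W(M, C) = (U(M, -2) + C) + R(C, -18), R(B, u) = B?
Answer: 50239559872 + 22286871*√38549 ≈ 5.4615e+10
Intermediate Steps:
U(L, x) = L
W(M, C) = 8*M/3 + 16*C/3 (W(M, C) = 8*((M + C) + C)/3 = 8*((C + M) + C)/3 = 8*(M + 2*C)/3 = 8*M/3 + 16*C/3)
V(t, S) = -8165 - 3150*S (V(t, S) = -5*(630*S + 1633) = -5*(1633 + 630*S) = -8165 - 3150*S)
(V(-1171, -2110) + 790622)*(√(-1724042 + 2070983) + W(-1082, 1809)) = ((-8165 - 3150*(-2110)) + 790622)*(√(-1724042 + 2070983) + ((8/3)*(-1082) + (16/3)*1809)) = ((-8165 + 6646500) + 790622)*(√346941 + (-8656/3 + 9648)) = (6638335 + 790622)*(3*√38549 + 20288/3) = 7428957*(20288/3 + 3*√38549) = 50239559872 + 22286871*√38549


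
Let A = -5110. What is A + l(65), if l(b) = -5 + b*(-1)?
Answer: -5180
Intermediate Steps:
l(b) = -5 - b
A + l(65) = -5110 + (-5 - 1*65) = -5110 + (-5 - 65) = -5110 - 70 = -5180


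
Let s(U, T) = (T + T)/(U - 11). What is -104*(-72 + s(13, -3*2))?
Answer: 8112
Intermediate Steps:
s(U, T) = 2*T/(-11 + U) (s(U, T) = (2*T)/(-11 + U) = 2*T/(-11 + U))
-104*(-72 + s(13, -3*2)) = -104*(-72 + 2*(-3*2)/(-11 + 13)) = -104*(-72 + 2*(-6)/2) = -104*(-72 + 2*(-6)*(1/2)) = -104*(-72 - 6) = -104*(-78) = 8112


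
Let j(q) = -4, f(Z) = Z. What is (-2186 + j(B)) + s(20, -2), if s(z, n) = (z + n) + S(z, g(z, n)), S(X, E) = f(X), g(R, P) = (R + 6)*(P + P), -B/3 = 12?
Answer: -2152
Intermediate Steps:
B = -36 (B = -3*12 = -36)
g(R, P) = 2*P*(6 + R) (g(R, P) = (6 + R)*(2*P) = 2*P*(6 + R))
S(X, E) = X
s(z, n) = n + 2*z (s(z, n) = (z + n) + z = (n + z) + z = n + 2*z)
(-2186 + j(B)) + s(20, -2) = (-2186 - 4) + (-2 + 2*20) = -2190 + (-2 + 40) = -2190 + 38 = -2152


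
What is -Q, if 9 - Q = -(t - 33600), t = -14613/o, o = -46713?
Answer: 523040590/15571 ≈ 33591.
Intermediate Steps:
t = 4871/15571 (t = -14613/(-46713) = -14613*(-1/46713) = 4871/15571 ≈ 0.31283)
Q = -523040590/15571 (Q = 9 - (-1)*(4871/15571 - 33600) = 9 - (-1)*(-523180729)/15571 = 9 - 1*523180729/15571 = 9 - 523180729/15571 = -523040590/15571 ≈ -33591.)
-Q = -1*(-523040590/15571) = 523040590/15571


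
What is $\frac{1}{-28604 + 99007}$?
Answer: $\frac{1}{70403} \approx 1.4204 \cdot 10^{-5}$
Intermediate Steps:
$\frac{1}{-28604 + 99007} = \frac{1}{70403}$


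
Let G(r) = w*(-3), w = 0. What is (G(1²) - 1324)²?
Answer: 1752976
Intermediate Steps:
G(r) = 0 (G(r) = 0*(-3) = 0)
(G(1²) - 1324)² = (0 - 1324)² = (-1324)² = 1752976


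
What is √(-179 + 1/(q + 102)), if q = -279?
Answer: 178*I*√177/177 ≈ 13.379*I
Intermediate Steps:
√(-179 + 1/(q + 102)) = √(-179 + 1/(-279 + 102)) = √(-179 + 1/(-177)) = √(-179 - 1/177) = √(-31684/177) = 178*I*√177/177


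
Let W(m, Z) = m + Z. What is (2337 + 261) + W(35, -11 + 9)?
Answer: 2631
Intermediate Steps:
W(m, Z) = Z + m
(2337 + 261) + W(35, -11 + 9) = (2337 + 261) + ((-11 + 9) + 35) = 2598 + (-2 + 35) = 2598 + 33 = 2631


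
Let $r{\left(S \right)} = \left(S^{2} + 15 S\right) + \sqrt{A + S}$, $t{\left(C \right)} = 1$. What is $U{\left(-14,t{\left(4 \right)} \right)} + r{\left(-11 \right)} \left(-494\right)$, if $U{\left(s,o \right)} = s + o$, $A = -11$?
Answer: $21723 - 494 i \sqrt{22} \approx 21723.0 - 2317.1 i$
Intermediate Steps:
$U{\left(s,o \right)} = o + s$
$r{\left(S \right)} = S^{2} + \sqrt{-11 + S} + 15 S$ ($r{\left(S \right)} = \left(S^{2} + 15 S\right) + \sqrt{-11 + S} = S^{2} + \sqrt{-11 + S} + 15 S$)
$U{\left(-14,t{\left(4 \right)} \right)} + r{\left(-11 \right)} \left(-494\right) = \left(1 - 14\right) + \left(\left(-11\right)^{2} + \sqrt{-11 - 11} + 15 \left(-11\right)\right) \left(-494\right) = -13 + \left(121 + \sqrt{-22} - 165\right) \left(-494\right) = -13 + \left(121 + i \sqrt{22} - 165\right) \left(-494\right) = -13 + \left(-44 + i \sqrt{22}\right) \left(-494\right) = -13 + \left(21736 - 494 i \sqrt{22}\right) = 21723 - 494 i \sqrt{22}$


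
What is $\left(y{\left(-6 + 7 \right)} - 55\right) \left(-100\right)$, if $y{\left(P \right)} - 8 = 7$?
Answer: $4000$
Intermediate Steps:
$y{\left(P \right)} = 15$ ($y{\left(P \right)} = 8 + 7 = 15$)
$\left(y{\left(-6 + 7 \right)} - 55\right) \left(-100\right) = \left(15 - 55\right) \left(-100\right) = \left(-40\right) \left(-100\right) = 4000$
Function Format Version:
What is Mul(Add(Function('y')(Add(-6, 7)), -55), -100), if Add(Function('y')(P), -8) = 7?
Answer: 4000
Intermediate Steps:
Function('y')(P) = 15 (Function('y')(P) = Add(8, 7) = 15)
Mul(Add(Function('y')(Add(-6, 7)), -55), -100) = Mul(Add(15, -55), -100) = Mul(-40, -100) = 4000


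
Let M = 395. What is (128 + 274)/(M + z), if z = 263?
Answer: 201/329 ≈ 0.61094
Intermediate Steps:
(128 + 274)/(M + z) = (128 + 274)/(395 + 263) = 402/658 = 402*(1/658) = 201/329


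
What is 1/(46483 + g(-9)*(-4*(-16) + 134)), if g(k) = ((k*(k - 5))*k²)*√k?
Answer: 46483/36754417937785 - 6062364*I/36754417937785 ≈ 1.2647e-9 - 1.6494e-7*I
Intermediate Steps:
g(k) = k^(7/2)*(-5 + k) (g(k) = ((k*(-5 + k))*k²)*√k = (k³*(-5 + k))*√k = k^(7/2)*(-5 + k))
1/(46483 + g(-9)*(-4*(-16) + 134)) = 1/(46483 + ((-9)^(7/2)*(-5 - 9))*(-4*(-16) + 134)) = 1/(46483 + (-2187*I*(-14))*(64 + 134)) = 1/(46483 + (30618*I)*198) = 1/(46483 + 6062364*I) = (46483 - 6062364*I)/36754417937785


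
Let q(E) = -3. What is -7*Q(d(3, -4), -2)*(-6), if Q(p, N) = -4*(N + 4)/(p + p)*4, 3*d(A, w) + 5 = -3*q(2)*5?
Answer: -252/5 ≈ -50.400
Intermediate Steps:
d(A, w) = 40/3 (d(A, w) = -5/3 + (-3*(-3)*5)/3 = -5/3 + (9*5)/3 = -5/3 + (1/3)*45 = -5/3 + 15 = 40/3)
Q(p, N) = -8*(4 + N)/p (Q(p, N) = -4*(4 + N)/(2*p)*4 = -4*(4 + N)*1/(2*p)*4 = -2*(4 + N)/p*4 = -8*(4 + N)/p)
-7*Q(d(3, -4), -2)*(-6) = -56*(-4 - 1*(-2))/40/3*(-6) = -56*3*(-4 + 2)/40*(-6) = -56*3*(-2)/40*(-6) = -7*(-6/5)*(-6) = (42/5)*(-6) = -252/5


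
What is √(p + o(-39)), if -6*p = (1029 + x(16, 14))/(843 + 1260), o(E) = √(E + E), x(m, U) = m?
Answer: √(-1465090 + 17690436*I*√78)/4206 ≈ 2.0916 + 2.1113*I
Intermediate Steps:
o(E) = √2*√E (o(E) = √(2*E) = √2*√E)
p = -1045/12618 (p = -(1029 + 16)/(6*(843 + 1260)) = -1045/(6*2103) = -⅙*1045/2103 = -1045/12618 ≈ -0.082818)
√(p + o(-39)) = √(-1045/12618 + √2*√(-39)) = √(-1045/12618 + √2*(I*√39)) = √(-1045/12618 + I*√78)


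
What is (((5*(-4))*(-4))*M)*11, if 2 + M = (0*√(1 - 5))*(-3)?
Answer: -1760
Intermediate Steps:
M = -2 (M = -2 + (0*√(1 - 5))*(-3) = -2 + (0*√(-4))*(-3) = -2 + (0*(2*I))*(-3) = -2 + 0*(-3) = -2 + 0 = -2)
(((5*(-4))*(-4))*M)*11 = (((5*(-4))*(-4))*(-2))*11 = (-20*(-4)*(-2))*11 = (80*(-2))*11 = -160*11 = -1760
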